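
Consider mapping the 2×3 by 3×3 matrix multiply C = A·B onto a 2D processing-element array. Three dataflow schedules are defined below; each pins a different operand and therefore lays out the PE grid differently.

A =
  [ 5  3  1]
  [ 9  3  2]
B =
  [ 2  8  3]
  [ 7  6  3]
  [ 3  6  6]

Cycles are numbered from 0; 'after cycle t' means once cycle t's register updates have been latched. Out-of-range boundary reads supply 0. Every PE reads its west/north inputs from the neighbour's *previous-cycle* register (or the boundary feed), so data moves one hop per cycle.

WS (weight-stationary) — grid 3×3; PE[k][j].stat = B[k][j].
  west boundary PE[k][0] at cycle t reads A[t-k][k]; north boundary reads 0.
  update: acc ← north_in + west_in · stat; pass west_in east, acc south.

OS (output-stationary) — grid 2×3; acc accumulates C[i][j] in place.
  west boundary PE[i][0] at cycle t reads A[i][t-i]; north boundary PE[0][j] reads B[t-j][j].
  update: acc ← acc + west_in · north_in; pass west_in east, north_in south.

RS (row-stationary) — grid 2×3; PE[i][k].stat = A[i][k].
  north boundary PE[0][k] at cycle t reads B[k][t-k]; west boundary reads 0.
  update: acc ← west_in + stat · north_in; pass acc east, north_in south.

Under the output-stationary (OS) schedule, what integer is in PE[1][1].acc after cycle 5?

Tracing OS — 2×3 array, target PE[1][1]:
  after 0 — PE[0][1] acc=0, pass-E 0, pass-S 0
  after 0 — PE[1][0] acc=0, pass-E 0, pass-S 0
  after 0 — PE[1][1] acc=0, pass-E 0, pass-S 0
  after 1 — PE[0][1] acc=40, pass-E 5, pass-S 8
  after 1 — PE[1][0] acc=18, pass-E 9, pass-S 2
  after 1 — PE[1][1] acc=0, pass-E 0, pass-S 0
  after 2 — PE[0][1] acc=58, pass-E 3, pass-S 6
  after 2 — PE[1][0] acc=39, pass-E 3, pass-S 7
  after 2 — PE[1][1] acc=72, pass-E 9, pass-S 8
  after 3 — PE[0][1] acc=64, pass-E 1, pass-S 6
  after 3 — PE[1][0] acc=45, pass-E 2, pass-S 3
  after 3 — PE[1][1] acc=90, pass-E 3, pass-S 6
  after 4 — PE[0][1] acc=64, pass-E 0, pass-S 0
  after 4 — PE[1][0] acc=45, pass-E 0, pass-S 0
  after 4 — PE[1][1] acc=102, pass-E 2, pass-S 6
  after 5 — PE[0][1] acc=64, pass-E 0, pass-S 0
  after 5 — PE[1][0] acc=45, pass-E 0, pass-S 0
  after 5 — PE[1][1] acc=102, pass-E 0, pass-S 0

PE[1][1].acc = 102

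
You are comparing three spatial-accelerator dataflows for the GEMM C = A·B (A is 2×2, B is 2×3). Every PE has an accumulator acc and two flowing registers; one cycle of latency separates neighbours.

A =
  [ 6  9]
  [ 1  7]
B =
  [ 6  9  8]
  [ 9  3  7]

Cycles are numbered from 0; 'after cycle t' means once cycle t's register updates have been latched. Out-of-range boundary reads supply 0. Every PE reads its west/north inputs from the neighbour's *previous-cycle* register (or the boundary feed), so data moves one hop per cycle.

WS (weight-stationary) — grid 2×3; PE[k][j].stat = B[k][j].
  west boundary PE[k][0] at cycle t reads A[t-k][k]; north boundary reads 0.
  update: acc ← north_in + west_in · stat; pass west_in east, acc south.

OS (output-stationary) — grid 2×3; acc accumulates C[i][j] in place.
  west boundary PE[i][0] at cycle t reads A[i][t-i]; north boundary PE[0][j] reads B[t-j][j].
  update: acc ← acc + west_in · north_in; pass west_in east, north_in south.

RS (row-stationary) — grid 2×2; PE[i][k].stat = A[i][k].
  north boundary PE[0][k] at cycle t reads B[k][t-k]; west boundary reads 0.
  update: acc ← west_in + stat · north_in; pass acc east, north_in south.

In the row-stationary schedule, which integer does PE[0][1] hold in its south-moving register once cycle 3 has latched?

register = 7

RS (2×2). Following PE[0][1] plus its west/north inputs:
  @0  [0,0]  acc 36  |  →36  ↓6
  @0  [0,1]  acc 0  |  →0  ↓0
  @1  [0,0]  acc 54  |  →54  ↓9
  @1  [0,1]  acc 117  |  →117  ↓9
  @2  [0,0]  acc 48  |  →48  ↓8
  @2  [0,1]  acc 81  |  →81  ↓3
  @3  [0,0]  acc 0  |  →0  ↓0
  @3  [0,1]  acc 111  |  →111  ↓7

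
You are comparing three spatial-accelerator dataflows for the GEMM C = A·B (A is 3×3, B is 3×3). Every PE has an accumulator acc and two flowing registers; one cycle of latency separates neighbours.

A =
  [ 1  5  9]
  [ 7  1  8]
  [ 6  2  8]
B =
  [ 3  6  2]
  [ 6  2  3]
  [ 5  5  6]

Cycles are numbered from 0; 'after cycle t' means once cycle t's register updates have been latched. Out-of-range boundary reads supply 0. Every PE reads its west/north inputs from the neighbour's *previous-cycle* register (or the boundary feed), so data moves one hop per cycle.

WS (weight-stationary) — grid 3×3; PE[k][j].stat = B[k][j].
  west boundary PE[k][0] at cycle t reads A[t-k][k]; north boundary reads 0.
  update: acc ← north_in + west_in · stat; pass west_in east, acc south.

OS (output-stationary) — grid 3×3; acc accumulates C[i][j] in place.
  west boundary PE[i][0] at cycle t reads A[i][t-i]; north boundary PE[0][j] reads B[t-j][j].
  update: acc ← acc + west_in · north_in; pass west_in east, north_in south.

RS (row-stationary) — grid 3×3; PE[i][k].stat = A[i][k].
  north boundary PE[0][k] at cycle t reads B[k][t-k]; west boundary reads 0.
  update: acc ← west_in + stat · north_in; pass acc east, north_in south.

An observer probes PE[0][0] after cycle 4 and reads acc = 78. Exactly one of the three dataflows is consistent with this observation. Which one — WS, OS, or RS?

Under WS (3×3), PE[0][0]:
  t=0 PE[0][0]: acc=3 h=1 v=3
  t=1 PE[0][0]: acc=21 h=7 v=21
  t=2 PE[0][0]: acc=18 h=6 v=18
  t=3 PE[0][0]: acc=0 h=0 v=0
  t=4 PE[0][0]: acc=0 h=0 v=0
Under OS (3×3), PE[0][0]:
  t=0 PE[0][0]: acc=3 h=1 v=3
  t=1 PE[0][0]: acc=33 h=5 v=6
  t=2 PE[0][0]: acc=78 h=9 v=5
  t=3 PE[0][0]: acc=78 h=0 v=0
  t=4 PE[0][0]: acc=78 h=0 v=0
Under RS (3×3), PE[0][0]:
  t=0 PE[0][0]: acc=3 h=3 v=3
  t=1 PE[0][0]: acc=6 h=6 v=6
  t=2 PE[0][0]: acc=2 h=2 v=2
  t=3 PE[0][0]: acc=0 h=0 v=0
  t=4 PE[0][0]: acc=0 h=0 v=0

dataflow = OS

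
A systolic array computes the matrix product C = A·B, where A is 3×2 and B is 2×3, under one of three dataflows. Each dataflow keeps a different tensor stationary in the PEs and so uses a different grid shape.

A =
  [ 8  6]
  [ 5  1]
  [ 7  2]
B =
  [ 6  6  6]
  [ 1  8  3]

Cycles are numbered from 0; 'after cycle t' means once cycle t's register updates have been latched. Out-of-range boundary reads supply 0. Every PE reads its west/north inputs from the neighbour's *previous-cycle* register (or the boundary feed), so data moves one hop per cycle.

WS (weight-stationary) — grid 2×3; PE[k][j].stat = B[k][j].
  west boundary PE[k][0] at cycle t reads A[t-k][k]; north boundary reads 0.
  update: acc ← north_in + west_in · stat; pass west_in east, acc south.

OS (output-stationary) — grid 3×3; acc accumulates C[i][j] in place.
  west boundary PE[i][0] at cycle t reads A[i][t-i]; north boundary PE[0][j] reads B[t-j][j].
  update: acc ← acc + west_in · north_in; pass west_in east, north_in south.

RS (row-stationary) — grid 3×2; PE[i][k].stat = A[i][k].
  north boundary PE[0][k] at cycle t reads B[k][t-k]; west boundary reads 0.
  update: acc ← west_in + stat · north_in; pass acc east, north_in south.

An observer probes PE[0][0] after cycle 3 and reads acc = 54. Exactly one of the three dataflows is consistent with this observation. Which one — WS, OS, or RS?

dataflow = OS

Under WS (2×3), PE[0][0]:
  after 0 — PE[0][0] acc=48, pass-E 8, pass-S 48
  after 1 — PE[0][0] acc=30, pass-E 5, pass-S 30
  after 2 — PE[0][0] acc=42, pass-E 7, pass-S 42
  after 3 — PE[0][0] acc=0, pass-E 0, pass-S 0
Under OS (3×3), PE[0][0]:
  after 0 — PE[0][0] acc=48, pass-E 8, pass-S 6
  after 1 — PE[0][0] acc=54, pass-E 6, pass-S 1
  after 2 — PE[0][0] acc=54, pass-E 0, pass-S 0
  after 3 — PE[0][0] acc=54, pass-E 0, pass-S 0
Under RS (3×2), PE[0][0]:
  after 0 — PE[0][0] acc=48, pass-E 48, pass-S 6
  after 1 — PE[0][0] acc=48, pass-E 48, pass-S 6
  after 2 — PE[0][0] acc=48, pass-E 48, pass-S 6
  after 3 — PE[0][0] acc=0, pass-E 0, pass-S 0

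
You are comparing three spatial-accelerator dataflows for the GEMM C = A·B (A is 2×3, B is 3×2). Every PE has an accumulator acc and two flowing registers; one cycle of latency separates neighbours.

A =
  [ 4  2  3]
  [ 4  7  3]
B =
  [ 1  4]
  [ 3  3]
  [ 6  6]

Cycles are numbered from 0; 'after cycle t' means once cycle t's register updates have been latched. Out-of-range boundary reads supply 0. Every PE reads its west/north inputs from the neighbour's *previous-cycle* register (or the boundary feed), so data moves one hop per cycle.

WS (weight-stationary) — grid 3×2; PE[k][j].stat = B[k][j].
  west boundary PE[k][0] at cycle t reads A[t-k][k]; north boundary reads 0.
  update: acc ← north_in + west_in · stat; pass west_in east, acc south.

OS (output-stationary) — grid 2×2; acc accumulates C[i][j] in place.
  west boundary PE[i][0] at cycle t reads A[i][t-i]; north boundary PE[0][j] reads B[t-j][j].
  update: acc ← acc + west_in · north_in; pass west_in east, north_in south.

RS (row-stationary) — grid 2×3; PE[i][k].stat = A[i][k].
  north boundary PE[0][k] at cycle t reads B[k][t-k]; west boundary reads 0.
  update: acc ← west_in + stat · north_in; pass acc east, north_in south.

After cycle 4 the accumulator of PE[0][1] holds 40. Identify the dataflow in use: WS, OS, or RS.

WS [3×2] PE[0][1] across cycles:
  0: (0,1).acc=0  regs=<0,0>
  1: (0,1).acc=16  regs=<4,16>
  2: (0,1).acc=16  regs=<4,16>
  3: (0,1).acc=0  regs=<0,0>
  4: (0,1).acc=0  regs=<0,0>
OS [2×2] PE[0][1] across cycles:
  0: (0,1).acc=0  regs=<0,0>
  1: (0,1).acc=16  regs=<4,4>
  2: (0,1).acc=22  regs=<2,3>
  3: (0,1).acc=40  regs=<3,6>
  4: (0,1).acc=40  regs=<0,0>
RS [2×3] PE[0][1] across cycles:
  0: (0,1).acc=0  regs=<0,0>
  1: (0,1).acc=10  regs=<10,3>
  2: (0,1).acc=22  regs=<22,3>
  3: (0,1).acc=0  regs=<0,0>
  4: (0,1).acc=0  regs=<0,0>

dataflow = OS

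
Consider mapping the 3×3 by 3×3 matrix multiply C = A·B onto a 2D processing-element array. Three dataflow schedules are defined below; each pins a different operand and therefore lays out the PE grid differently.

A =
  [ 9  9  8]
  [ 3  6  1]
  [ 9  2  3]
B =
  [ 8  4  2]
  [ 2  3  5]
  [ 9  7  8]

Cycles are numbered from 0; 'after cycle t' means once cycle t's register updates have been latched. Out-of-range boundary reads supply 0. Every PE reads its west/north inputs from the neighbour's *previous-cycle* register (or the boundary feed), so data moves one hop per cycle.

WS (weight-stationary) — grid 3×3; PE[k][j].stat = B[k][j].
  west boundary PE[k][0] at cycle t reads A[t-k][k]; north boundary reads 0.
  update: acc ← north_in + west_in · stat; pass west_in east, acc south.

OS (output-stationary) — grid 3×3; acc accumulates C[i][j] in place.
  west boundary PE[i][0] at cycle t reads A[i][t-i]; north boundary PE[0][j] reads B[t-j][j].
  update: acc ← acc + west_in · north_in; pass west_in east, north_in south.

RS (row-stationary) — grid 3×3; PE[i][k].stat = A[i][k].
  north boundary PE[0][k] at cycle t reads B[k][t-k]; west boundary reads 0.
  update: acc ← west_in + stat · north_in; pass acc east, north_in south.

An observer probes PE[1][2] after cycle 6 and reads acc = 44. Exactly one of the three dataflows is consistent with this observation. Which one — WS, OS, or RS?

— WS: 3×3; PE[1][2] trace:
  cycle 0: PE[1][2] → acc 0, east 0, south 0
  cycle 1: PE[1][2] → acc 0, east 0, south 0
  cycle 2: PE[1][2] → acc 0, east 0, south 0
  cycle 3: PE[1][2] → acc 63, east 9, south 63
  cycle 4: PE[1][2] → acc 36, east 6, south 36
  cycle 5: PE[1][2] → acc 28, east 2, south 28
  cycle 6: PE[1][2] → acc 0, east 0, south 0
— OS: 3×3; PE[1][2] trace:
  cycle 0: PE[1][2] → acc 0, east 0, south 0
  cycle 1: PE[1][2] → acc 0, east 0, south 0
  cycle 2: PE[1][2] → acc 0, east 0, south 0
  cycle 3: PE[1][2] → acc 6, east 3, south 2
  cycle 4: PE[1][2] → acc 36, east 6, south 5
  cycle 5: PE[1][2] → acc 44, east 1, south 8
  cycle 6: PE[1][2] → acc 44, east 0, south 0
— RS: 3×3; PE[1][2] trace:
  cycle 0: PE[1][2] → acc 0, east 0, south 0
  cycle 1: PE[1][2] → acc 0, east 0, south 0
  cycle 2: PE[1][2] → acc 0, east 0, south 0
  cycle 3: PE[1][2] → acc 45, east 45, south 9
  cycle 4: PE[1][2] → acc 37, east 37, south 7
  cycle 5: PE[1][2] → acc 44, east 44, south 8
  cycle 6: PE[1][2] → acc 0, east 0, south 0

dataflow = OS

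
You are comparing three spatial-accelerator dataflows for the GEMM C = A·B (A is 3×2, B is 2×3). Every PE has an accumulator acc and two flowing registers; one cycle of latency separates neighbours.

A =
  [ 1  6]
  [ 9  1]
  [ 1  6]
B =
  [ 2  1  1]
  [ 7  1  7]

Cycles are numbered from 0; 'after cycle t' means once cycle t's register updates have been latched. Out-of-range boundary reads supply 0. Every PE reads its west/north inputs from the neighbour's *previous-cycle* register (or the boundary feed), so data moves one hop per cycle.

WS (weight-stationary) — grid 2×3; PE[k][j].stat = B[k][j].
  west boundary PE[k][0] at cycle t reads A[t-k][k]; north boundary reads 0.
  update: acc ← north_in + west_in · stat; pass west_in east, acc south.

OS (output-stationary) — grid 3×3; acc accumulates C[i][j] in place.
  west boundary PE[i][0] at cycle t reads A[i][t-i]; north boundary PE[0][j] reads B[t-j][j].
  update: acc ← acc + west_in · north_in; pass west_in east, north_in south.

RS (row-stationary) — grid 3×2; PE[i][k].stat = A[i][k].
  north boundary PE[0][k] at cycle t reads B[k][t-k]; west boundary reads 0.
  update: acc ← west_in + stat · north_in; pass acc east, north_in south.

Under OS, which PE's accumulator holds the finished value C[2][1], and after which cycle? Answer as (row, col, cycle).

OS: C[2][1] accumulates in PE[2][1]:
  cycle 0: PE[2][1] → acc 0, east 0, south 0
  cycle 1: PE[2][1] → acc 0, east 0, south 0
  cycle 2: PE[2][1] → acc 0, east 0, south 0
  cycle 3: PE[2][1] → acc 1, east 1, south 1
  cycle 4: PE[2][1] → acc 7, east 6, south 1

(row, col, cycle) = (2, 1, 4)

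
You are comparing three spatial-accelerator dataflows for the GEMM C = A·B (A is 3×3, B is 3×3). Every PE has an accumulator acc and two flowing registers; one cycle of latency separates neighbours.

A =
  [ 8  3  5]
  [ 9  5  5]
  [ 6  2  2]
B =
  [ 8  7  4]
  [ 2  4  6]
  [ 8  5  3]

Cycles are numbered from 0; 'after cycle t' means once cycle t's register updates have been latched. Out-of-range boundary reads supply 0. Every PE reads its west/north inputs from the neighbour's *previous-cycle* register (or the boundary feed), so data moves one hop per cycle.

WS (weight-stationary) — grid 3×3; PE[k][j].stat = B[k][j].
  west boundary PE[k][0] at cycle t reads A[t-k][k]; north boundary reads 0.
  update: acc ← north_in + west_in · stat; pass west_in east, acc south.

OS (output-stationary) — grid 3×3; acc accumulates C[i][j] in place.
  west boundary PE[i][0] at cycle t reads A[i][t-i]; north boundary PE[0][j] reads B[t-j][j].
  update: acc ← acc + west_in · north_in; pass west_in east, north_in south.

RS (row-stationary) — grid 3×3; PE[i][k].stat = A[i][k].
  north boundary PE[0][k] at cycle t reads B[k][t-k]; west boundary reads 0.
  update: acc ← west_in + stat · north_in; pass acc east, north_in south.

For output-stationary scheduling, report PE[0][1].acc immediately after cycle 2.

Tracing OS — 3×3 array, target PE[0][1]:
  c0 r0c0: 64 / 8 / 8
  c0 r0c1: 0 / 0 / 0
  c1 r0c0: 70 / 3 / 2
  c1 r0c1: 56 / 8 / 7
  c2 r0c0: 110 / 5 / 8
  c2 r0c1: 68 / 3 / 4

PE[0][1].acc = 68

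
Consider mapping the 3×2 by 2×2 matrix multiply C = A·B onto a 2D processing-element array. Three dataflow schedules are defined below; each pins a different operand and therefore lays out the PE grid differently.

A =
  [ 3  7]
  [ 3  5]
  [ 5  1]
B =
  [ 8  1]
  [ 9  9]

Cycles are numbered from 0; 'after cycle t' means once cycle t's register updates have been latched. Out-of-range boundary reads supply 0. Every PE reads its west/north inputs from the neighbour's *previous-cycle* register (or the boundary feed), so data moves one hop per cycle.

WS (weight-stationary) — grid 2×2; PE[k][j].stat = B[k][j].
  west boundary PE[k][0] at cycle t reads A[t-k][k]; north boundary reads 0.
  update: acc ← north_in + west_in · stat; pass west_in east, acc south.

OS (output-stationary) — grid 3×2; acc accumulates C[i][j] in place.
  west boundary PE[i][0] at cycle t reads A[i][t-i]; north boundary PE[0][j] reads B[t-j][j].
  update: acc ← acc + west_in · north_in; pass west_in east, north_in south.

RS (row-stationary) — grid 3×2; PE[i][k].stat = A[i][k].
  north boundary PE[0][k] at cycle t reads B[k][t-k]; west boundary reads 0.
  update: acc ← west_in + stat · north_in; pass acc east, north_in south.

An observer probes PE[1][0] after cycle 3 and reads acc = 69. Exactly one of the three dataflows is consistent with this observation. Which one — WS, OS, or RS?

dataflow = OS

WS (2×2 grid), PE[1][0]:
  step 0 · PE1,0: acc=0; fwd→0 fwd↓0
  step 1 · PE1,0: acc=87; fwd→7 fwd↓87
  step 2 · PE1,0: acc=69; fwd→5 fwd↓69
  step 3 · PE1,0: acc=49; fwd→1 fwd↓49
OS (3×2 grid), PE[1][0]:
  step 0 · PE1,0: acc=0; fwd→0 fwd↓0
  step 1 · PE1,0: acc=24; fwd→3 fwd↓8
  step 2 · PE1,0: acc=69; fwd→5 fwd↓9
  step 3 · PE1,0: acc=69; fwd→0 fwd↓0
RS (3×2 grid), PE[1][0]:
  step 0 · PE1,0: acc=0; fwd→0 fwd↓0
  step 1 · PE1,0: acc=24; fwd→24 fwd↓8
  step 2 · PE1,0: acc=3; fwd→3 fwd↓1
  step 3 · PE1,0: acc=0; fwd→0 fwd↓0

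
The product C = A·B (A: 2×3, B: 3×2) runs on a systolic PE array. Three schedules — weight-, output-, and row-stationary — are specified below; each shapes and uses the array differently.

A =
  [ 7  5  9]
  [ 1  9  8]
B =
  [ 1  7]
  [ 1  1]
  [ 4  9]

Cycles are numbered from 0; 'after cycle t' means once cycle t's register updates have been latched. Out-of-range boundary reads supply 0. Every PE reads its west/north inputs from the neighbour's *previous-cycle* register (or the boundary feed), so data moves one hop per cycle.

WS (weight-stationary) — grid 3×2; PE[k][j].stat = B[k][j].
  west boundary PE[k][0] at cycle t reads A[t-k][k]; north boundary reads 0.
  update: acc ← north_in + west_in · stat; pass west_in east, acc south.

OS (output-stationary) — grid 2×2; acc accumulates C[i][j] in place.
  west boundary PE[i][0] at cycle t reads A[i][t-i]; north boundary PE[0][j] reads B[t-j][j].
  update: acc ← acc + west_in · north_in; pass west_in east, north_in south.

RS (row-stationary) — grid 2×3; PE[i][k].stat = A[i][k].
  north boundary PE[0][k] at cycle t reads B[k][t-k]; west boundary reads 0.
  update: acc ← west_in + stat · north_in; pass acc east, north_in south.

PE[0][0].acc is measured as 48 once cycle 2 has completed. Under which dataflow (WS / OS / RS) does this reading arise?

dataflow = OS

WS (3×2 grid), PE[0][0]:
  @0  [0,0]  acc 7  |  →7  ↓7
  @1  [0,0]  acc 1  |  →1  ↓1
  @2  [0,0]  acc 0  |  →0  ↓0
OS (2×2 grid), PE[0][0]:
  @0  [0,0]  acc 7  |  →7  ↓1
  @1  [0,0]  acc 12  |  →5  ↓1
  @2  [0,0]  acc 48  |  →9  ↓4
RS (2×3 grid), PE[0][0]:
  @0  [0,0]  acc 7  |  →7  ↓1
  @1  [0,0]  acc 49  |  →49  ↓7
  @2  [0,0]  acc 0  |  →0  ↓0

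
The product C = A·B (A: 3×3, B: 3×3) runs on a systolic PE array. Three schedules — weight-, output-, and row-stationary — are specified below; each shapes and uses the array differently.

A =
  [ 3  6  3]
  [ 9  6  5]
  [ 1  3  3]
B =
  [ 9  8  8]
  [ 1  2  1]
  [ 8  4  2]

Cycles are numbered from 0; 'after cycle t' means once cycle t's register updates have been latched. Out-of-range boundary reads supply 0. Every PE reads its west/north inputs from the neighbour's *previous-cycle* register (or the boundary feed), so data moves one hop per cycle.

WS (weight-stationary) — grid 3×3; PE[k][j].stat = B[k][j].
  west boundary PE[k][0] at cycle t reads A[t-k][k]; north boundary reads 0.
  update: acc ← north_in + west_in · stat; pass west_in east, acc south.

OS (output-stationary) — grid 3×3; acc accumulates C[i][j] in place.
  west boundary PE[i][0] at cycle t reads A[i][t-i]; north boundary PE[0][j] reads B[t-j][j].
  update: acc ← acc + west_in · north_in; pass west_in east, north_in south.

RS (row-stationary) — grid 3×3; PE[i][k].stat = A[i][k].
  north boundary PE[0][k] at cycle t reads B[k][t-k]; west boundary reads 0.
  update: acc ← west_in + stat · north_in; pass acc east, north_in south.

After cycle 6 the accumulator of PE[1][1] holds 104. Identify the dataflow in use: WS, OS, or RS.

WS [3×3] PE[1][1] across cycles:
  @0  [1,1]  acc 0  |  →0  ↓0
  @1  [1,1]  acc 0  |  →0  ↓0
  @2  [1,1]  acc 36  |  →6  ↓36
  @3  [1,1]  acc 84  |  →6  ↓84
  @4  [1,1]  acc 14  |  →3  ↓14
  @5  [1,1]  acc 0  |  →0  ↓0
  @6  [1,1]  acc 0  |  →0  ↓0
OS [3×3] PE[1][1] across cycles:
  @0  [1,1]  acc 0  |  →0  ↓0
  @1  [1,1]  acc 0  |  →0  ↓0
  @2  [1,1]  acc 72  |  →9  ↓8
  @3  [1,1]  acc 84  |  →6  ↓2
  @4  [1,1]  acc 104  |  →5  ↓4
  @5  [1,1]  acc 104  |  →0  ↓0
  @6  [1,1]  acc 104  |  →0  ↓0
RS [3×3] PE[1][1] across cycles:
  @0  [1,1]  acc 0  |  →0  ↓0
  @1  [1,1]  acc 0  |  →0  ↓0
  @2  [1,1]  acc 87  |  →87  ↓1
  @3  [1,1]  acc 84  |  →84  ↓2
  @4  [1,1]  acc 78  |  →78  ↓1
  @5  [1,1]  acc 0  |  →0  ↓0
  @6  [1,1]  acc 0  |  →0  ↓0

dataflow = OS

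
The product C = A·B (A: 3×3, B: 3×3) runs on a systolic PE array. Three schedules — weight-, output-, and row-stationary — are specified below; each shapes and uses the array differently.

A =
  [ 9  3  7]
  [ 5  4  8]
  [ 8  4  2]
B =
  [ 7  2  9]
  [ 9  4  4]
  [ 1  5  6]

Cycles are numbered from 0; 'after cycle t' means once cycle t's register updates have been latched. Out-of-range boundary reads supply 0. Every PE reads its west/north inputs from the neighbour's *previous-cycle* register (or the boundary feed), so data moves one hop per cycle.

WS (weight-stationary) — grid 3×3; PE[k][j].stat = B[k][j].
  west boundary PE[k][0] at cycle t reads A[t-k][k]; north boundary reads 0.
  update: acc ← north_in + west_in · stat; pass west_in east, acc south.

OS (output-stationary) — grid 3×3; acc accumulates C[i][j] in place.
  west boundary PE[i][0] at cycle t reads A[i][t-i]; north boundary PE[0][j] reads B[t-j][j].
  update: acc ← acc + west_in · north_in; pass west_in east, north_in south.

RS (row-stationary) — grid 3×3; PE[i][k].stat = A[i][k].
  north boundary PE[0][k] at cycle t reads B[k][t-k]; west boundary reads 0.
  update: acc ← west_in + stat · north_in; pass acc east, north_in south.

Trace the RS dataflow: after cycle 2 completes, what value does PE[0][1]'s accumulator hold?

PE[0][1].acc = 30

RS 3×3: PE[0][1] cycle-by-cycle (with neighbour feeds):
  @0  [0,0]  acc 63  |  →63  ↓7
  @0  [0,1]  acc 0  |  →0  ↓0
  @1  [0,0]  acc 18  |  →18  ↓2
  @1  [0,1]  acc 90  |  →90  ↓9
  @2  [0,0]  acc 81  |  →81  ↓9
  @2  [0,1]  acc 30  |  →30  ↓4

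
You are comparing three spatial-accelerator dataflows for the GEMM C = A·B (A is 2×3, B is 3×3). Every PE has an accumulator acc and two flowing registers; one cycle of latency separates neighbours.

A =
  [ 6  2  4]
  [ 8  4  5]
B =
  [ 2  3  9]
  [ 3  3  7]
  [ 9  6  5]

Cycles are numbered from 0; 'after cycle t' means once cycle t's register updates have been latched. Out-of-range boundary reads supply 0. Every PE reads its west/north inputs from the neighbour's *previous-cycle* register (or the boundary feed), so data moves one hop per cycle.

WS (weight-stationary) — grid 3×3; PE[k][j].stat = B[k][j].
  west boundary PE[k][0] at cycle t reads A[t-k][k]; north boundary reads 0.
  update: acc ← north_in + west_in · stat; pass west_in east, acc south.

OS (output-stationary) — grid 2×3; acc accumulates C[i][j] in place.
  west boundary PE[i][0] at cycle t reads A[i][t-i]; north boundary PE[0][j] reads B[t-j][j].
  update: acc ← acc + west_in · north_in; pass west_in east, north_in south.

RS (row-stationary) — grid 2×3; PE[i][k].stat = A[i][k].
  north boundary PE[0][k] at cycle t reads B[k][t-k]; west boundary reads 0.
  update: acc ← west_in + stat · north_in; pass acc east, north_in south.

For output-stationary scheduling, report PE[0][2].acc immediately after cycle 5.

OS (2×3). Following PE[0][2] plus its west/north inputs:
  cycle 0: PE[0][1] → acc 0, east 0, south 0
  cycle 0: PE[0][2] → acc 0, east 0, south 0
  cycle 1: PE[0][1] → acc 18, east 6, south 3
  cycle 1: PE[0][2] → acc 0, east 0, south 0
  cycle 2: PE[0][1] → acc 24, east 2, south 3
  cycle 2: PE[0][2] → acc 54, east 6, south 9
  cycle 3: PE[0][1] → acc 48, east 4, south 6
  cycle 3: PE[0][2] → acc 68, east 2, south 7
  cycle 4: PE[0][1] → acc 48, east 0, south 0
  cycle 4: PE[0][2] → acc 88, east 4, south 5
  cycle 5: PE[0][1] → acc 48, east 0, south 0
  cycle 5: PE[0][2] → acc 88, east 0, south 0

PE[0][2].acc = 88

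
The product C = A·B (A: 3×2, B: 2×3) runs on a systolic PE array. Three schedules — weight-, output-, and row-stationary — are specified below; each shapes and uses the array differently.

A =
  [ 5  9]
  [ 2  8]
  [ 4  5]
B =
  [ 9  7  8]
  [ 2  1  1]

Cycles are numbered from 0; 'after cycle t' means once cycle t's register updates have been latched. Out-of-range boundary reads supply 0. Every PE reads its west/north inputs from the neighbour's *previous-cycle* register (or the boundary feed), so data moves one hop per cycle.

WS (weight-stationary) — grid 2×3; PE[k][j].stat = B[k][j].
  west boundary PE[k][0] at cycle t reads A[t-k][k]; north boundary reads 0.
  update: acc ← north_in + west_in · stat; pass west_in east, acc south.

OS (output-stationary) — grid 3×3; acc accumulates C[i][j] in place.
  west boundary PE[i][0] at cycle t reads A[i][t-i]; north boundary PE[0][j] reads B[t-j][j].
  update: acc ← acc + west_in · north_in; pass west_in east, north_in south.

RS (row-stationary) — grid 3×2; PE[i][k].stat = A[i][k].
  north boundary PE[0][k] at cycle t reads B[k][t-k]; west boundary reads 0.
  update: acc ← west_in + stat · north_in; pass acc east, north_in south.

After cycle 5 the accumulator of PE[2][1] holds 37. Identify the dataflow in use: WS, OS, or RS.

WS: PE[2][1] is outside its 2×3 grid.
Under OS (3×3), PE[2][1]:
  [0] (2,1) acc=0 (h:0 v:0)
  [1] (2,1) acc=0 (h:0 v:0)
  [2] (2,1) acc=0 (h:0 v:0)
  [3] (2,1) acc=28 (h:4 v:7)
  [4] (2,1) acc=33 (h:5 v:1)
  [5] (2,1) acc=33 (h:0 v:0)
Under RS (3×2), PE[2][1]:
  [0] (2,1) acc=0 (h:0 v:0)
  [1] (2,1) acc=0 (h:0 v:0)
  [2] (2,1) acc=0 (h:0 v:0)
  [3] (2,1) acc=46 (h:46 v:2)
  [4] (2,1) acc=33 (h:33 v:1)
  [5] (2,1) acc=37 (h:37 v:1)

dataflow = RS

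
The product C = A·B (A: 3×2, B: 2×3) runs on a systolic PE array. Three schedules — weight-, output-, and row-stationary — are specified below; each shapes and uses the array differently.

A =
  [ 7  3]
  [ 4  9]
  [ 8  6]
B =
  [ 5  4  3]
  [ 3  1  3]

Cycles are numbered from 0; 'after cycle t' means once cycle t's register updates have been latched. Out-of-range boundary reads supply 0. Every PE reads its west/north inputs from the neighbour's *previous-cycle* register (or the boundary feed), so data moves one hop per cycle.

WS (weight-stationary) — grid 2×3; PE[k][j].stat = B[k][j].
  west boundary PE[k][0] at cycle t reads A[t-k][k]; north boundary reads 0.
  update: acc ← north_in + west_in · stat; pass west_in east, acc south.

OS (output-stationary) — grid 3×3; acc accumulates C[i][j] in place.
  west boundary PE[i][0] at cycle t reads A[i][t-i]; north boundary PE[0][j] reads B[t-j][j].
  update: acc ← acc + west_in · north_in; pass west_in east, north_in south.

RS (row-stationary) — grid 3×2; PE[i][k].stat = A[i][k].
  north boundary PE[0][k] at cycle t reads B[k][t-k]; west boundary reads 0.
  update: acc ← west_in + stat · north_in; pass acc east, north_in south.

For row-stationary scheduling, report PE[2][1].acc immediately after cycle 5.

Tracing RS — 3×2 array, target PE[2][1]:
  step 0 · PE1,1: acc=0; fwd→0 fwd↓0
  step 0 · PE2,0: acc=0; fwd→0 fwd↓0
  step 0 · PE2,1: acc=0; fwd→0 fwd↓0
  step 1 · PE1,1: acc=0; fwd→0 fwd↓0
  step 1 · PE2,0: acc=0; fwd→0 fwd↓0
  step 1 · PE2,1: acc=0; fwd→0 fwd↓0
  step 2 · PE1,1: acc=47; fwd→47 fwd↓3
  step 2 · PE2,0: acc=40; fwd→40 fwd↓5
  step 2 · PE2,1: acc=0; fwd→0 fwd↓0
  step 3 · PE1,1: acc=25; fwd→25 fwd↓1
  step 3 · PE2,0: acc=32; fwd→32 fwd↓4
  step 3 · PE2,1: acc=58; fwd→58 fwd↓3
  step 4 · PE1,1: acc=39; fwd→39 fwd↓3
  step 4 · PE2,0: acc=24; fwd→24 fwd↓3
  step 4 · PE2,1: acc=38; fwd→38 fwd↓1
  step 5 · PE1,1: acc=0; fwd→0 fwd↓0
  step 5 · PE2,0: acc=0; fwd→0 fwd↓0
  step 5 · PE2,1: acc=42; fwd→42 fwd↓3

PE[2][1].acc = 42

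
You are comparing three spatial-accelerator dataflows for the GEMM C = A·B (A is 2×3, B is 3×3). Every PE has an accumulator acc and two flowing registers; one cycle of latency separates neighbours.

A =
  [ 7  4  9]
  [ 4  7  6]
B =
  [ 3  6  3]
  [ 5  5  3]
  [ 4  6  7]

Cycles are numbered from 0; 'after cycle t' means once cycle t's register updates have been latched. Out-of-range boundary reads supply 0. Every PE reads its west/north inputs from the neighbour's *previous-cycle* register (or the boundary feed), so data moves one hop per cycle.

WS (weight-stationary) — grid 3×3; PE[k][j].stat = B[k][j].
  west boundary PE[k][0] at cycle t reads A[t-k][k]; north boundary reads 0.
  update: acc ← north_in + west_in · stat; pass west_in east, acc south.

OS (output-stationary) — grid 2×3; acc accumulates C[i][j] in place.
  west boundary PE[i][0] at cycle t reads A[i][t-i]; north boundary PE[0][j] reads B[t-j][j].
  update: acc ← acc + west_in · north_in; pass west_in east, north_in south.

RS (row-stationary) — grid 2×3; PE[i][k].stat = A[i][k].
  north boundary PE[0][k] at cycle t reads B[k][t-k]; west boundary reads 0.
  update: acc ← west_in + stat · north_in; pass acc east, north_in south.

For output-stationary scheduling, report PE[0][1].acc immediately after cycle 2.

OS 2×3: PE[0][1] cycle-by-cycle (with neighbour feeds):
  c0 r0c0: 21 / 7 / 3
  c0 r0c1: 0 / 0 / 0
  c1 r0c0: 41 / 4 / 5
  c1 r0c1: 42 / 7 / 6
  c2 r0c0: 77 / 9 / 4
  c2 r0c1: 62 / 4 / 5

PE[0][1].acc = 62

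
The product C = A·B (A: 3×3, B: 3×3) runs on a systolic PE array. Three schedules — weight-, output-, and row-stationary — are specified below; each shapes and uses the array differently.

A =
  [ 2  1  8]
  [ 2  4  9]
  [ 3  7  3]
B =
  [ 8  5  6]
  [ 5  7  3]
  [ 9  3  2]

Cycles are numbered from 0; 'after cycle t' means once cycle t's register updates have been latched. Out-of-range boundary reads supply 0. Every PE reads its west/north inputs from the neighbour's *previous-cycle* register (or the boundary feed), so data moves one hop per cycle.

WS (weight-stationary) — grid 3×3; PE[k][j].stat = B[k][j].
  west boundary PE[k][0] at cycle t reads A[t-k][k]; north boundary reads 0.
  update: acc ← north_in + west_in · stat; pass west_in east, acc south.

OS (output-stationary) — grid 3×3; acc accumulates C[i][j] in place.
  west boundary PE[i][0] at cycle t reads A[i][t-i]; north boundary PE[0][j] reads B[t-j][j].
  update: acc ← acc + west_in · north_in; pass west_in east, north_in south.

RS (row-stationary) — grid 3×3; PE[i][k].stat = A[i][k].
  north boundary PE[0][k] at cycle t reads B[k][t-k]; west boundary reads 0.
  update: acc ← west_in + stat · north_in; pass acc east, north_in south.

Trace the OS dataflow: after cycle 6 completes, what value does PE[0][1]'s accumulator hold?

OS (3×3). Following PE[0][1] plus its west/north inputs:
  step 0 · PE0,0: acc=16; fwd→2 fwd↓8
  step 0 · PE0,1: acc=0; fwd→0 fwd↓0
  step 1 · PE0,0: acc=21; fwd→1 fwd↓5
  step 1 · PE0,1: acc=10; fwd→2 fwd↓5
  step 2 · PE0,0: acc=93; fwd→8 fwd↓9
  step 2 · PE0,1: acc=17; fwd→1 fwd↓7
  step 3 · PE0,0: acc=93; fwd→0 fwd↓0
  step 3 · PE0,1: acc=41; fwd→8 fwd↓3
  step 4 · PE0,0: acc=93; fwd→0 fwd↓0
  step 4 · PE0,1: acc=41; fwd→0 fwd↓0
  step 5 · PE0,0: acc=93; fwd→0 fwd↓0
  step 5 · PE0,1: acc=41; fwd→0 fwd↓0
  step 6 · PE0,0: acc=93; fwd→0 fwd↓0
  step 6 · PE0,1: acc=41; fwd→0 fwd↓0

PE[0][1].acc = 41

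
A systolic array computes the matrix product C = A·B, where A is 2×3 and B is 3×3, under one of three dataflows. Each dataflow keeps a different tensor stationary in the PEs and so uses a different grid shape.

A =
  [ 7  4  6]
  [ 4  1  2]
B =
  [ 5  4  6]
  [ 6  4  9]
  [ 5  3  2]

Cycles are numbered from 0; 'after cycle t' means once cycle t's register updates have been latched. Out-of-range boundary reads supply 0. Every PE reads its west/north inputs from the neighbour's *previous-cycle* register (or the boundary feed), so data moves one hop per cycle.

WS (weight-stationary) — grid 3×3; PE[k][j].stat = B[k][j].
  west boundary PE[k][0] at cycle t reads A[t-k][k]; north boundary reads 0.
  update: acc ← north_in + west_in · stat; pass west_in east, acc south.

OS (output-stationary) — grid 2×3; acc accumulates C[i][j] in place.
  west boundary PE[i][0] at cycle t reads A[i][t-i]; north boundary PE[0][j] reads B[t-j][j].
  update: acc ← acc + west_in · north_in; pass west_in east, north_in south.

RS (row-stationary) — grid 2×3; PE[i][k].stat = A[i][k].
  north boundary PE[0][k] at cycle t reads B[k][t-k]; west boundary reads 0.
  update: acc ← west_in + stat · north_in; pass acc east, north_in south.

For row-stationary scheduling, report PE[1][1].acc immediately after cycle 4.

PE[1][1].acc = 33

RS (2×3). Following PE[1][1] plus its west/north inputs:
  @0  [0,1]  acc 0  |  →0  ↓0
  @0  [1,0]  acc 0  |  →0  ↓0
  @0  [1,1]  acc 0  |  →0  ↓0
  @1  [0,1]  acc 59  |  →59  ↓6
  @1  [1,0]  acc 20  |  →20  ↓5
  @1  [1,1]  acc 0  |  →0  ↓0
  @2  [0,1]  acc 44  |  →44  ↓4
  @2  [1,0]  acc 16  |  →16  ↓4
  @2  [1,1]  acc 26  |  →26  ↓6
  @3  [0,1]  acc 78  |  →78  ↓9
  @3  [1,0]  acc 24  |  →24  ↓6
  @3  [1,1]  acc 20  |  →20  ↓4
  @4  [0,1]  acc 0  |  →0  ↓0
  @4  [1,0]  acc 0  |  →0  ↓0
  @4  [1,1]  acc 33  |  →33  ↓9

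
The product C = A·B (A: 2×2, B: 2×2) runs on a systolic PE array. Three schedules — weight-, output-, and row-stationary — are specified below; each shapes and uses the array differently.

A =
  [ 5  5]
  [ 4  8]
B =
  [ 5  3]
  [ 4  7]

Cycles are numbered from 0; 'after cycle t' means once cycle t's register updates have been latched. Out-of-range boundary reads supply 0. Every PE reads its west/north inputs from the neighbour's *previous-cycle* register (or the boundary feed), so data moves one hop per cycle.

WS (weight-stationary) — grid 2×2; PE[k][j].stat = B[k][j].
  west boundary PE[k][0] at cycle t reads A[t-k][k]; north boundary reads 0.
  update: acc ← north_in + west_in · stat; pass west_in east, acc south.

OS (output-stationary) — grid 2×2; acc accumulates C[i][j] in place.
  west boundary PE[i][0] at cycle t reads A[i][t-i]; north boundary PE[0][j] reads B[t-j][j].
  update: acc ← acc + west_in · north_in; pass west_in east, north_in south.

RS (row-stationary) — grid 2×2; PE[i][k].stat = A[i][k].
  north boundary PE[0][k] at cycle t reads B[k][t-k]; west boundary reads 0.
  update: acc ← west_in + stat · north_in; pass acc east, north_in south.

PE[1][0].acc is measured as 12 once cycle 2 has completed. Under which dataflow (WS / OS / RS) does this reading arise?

Under WS (2×2), PE[1][0]:
  step 0 · PE1,0: acc=0; fwd→0 fwd↓0
  step 1 · PE1,0: acc=45; fwd→5 fwd↓45
  step 2 · PE1,0: acc=52; fwd→8 fwd↓52
Under OS (2×2), PE[1][0]:
  step 0 · PE1,0: acc=0; fwd→0 fwd↓0
  step 1 · PE1,0: acc=20; fwd→4 fwd↓5
  step 2 · PE1,0: acc=52; fwd→8 fwd↓4
Under RS (2×2), PE[1][0]:
  step 0 · PE1,0: acc=0; fwd→0 fwd↓0
  step 1 · PE1,0: acc=20; fwd→20 fwd↓5
  step 2 · PE1,0: acc=12; fwd→12 fwd↓3

dataflow = RS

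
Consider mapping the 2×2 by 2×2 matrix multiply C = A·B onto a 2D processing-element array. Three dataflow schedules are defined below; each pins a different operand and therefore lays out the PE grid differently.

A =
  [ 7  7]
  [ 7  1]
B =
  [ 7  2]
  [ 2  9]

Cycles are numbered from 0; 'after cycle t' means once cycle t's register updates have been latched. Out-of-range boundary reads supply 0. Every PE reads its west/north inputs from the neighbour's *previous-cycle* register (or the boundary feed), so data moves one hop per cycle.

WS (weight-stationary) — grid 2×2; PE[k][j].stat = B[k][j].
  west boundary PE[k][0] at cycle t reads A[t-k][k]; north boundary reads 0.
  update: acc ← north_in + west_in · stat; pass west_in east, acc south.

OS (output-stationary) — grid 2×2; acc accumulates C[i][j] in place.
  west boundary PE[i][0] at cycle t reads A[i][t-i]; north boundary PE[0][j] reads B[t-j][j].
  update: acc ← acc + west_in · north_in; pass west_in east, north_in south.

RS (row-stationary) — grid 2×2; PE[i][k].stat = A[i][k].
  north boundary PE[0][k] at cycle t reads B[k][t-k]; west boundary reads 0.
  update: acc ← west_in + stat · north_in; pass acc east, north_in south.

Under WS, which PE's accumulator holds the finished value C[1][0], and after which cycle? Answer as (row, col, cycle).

(row, col, cycle) = (1, 0, 2)

Under WS, C[1][0] lands at PE[1][0]:
  [0] (1,0) acc=0 (h:0 v:0)
  [1] (1,0) acc=63 (h:7 v:63)
  [2] (1,0) acc=51 (h:1 v:51)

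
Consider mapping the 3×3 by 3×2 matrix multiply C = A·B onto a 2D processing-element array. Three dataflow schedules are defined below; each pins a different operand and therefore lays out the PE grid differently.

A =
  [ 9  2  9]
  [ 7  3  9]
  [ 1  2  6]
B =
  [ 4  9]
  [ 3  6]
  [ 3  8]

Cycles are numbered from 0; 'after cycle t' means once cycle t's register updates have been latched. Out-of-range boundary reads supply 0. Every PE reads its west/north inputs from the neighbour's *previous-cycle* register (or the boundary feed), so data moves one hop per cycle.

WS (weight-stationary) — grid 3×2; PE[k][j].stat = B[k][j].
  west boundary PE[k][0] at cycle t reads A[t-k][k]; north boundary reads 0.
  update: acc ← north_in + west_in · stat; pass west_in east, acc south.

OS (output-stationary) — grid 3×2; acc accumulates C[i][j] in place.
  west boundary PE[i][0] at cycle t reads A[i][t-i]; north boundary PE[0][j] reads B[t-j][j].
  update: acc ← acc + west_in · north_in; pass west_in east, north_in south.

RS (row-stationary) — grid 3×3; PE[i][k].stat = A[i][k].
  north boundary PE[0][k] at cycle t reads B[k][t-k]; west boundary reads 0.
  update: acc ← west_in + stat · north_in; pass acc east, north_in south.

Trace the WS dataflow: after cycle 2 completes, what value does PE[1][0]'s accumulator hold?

PE[1][0].acc = 37

Tracing WS — 3×2 array, target PE[1][0]:
  step 0 · PE0,0: acc=36; fwd→9 fwd↓36
  step 0 · PE1,0: acc=0; fwd→0 fwd↓0
  step 1 · PE0,0: acc=28; fwd→7 fwd↓28
  step 1 · PE1,0: acc=42; fwd→2 fwd↓42
  step 2 · PE0,0: acc=4; fwd→1 fwd↓4
  step 2 · PE1,0: acc=37; fwd→3 fwd↓37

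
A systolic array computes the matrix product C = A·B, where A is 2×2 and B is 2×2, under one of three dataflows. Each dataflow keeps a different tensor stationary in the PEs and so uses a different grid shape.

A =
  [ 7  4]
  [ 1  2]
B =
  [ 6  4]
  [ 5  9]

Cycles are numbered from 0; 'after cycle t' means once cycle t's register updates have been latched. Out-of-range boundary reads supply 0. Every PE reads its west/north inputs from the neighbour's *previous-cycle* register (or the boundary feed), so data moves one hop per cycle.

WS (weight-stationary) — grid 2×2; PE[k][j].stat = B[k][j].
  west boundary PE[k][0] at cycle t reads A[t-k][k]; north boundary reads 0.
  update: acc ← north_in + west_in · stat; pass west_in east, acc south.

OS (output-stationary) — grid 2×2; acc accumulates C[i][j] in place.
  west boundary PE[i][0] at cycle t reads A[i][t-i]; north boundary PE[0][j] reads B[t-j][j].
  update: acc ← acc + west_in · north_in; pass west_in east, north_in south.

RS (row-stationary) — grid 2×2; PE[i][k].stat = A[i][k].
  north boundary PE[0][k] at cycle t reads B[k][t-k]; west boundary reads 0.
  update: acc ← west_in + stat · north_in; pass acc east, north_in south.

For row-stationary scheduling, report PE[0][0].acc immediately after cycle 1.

Tracing RS — 2×2 array, target PE[0][0]:
  cycle 0: PE[0][0] → acc 42, east 42, south 6
  cycle 1: PE[0][0] → acc 28, east 28, south 4

PE[0][0].acc = 28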